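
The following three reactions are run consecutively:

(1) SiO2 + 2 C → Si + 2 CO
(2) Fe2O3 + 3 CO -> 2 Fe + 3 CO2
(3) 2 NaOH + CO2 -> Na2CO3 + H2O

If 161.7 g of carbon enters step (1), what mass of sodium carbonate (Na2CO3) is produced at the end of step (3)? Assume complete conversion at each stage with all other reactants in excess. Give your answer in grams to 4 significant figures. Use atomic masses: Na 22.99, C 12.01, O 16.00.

1427 g

M(C) = 12.01 g/mol.
M(Na2CO3) = 2(22.99) + 12.01 + 3(16.00) = 105.99 g/mol.
n(C) = 161.7 / 12.01 = 13.464 mol.
Reaction (1): C→CO ratio 2:2 ⇒ n(CO) = 13.464 mol.
Reaction (2): CO→CO2 ratio 3:3 ⇒ n(CO2) = 13.464 mol.
Reaction (3): CO2→Na2CO3 ratio 1:1 ⇒ n(Na2CO3) = 13.464 mol.
Mass of Na2CO3 = 13.464 × 105.99 = 1427.0 g.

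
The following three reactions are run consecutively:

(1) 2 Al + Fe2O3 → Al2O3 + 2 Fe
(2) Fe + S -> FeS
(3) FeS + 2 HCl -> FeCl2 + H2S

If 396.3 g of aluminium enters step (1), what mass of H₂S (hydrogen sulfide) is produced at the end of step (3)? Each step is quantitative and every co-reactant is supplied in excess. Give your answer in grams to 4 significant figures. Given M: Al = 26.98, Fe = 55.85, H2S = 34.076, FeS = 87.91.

500.5 g

n(Al) = 396.3 / 26.98 = 14.689 mol.
Reaction (1): Al→Fe ratio 2:2 ⇒ n(Fe) = 14.689 mol.
Reaction (2): Fe→FeS ratio 1:1 ⇒ n(FeS) = 14.689 mol.
Reaction (3): FeS→H2S ratio 1:1 ⇒ n(H2S) = 14.689 mol.
Mass of H2S = 14.689 × 34.076 = 500.53 g.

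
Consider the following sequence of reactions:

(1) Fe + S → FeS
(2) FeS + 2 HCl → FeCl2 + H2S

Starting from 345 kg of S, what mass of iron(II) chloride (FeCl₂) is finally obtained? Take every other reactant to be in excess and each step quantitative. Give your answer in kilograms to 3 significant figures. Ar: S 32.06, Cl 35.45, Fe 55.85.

M(S) = 32.06 g/mol.
M(FeCl2) = 55.85 + 2(35.45) = 126.75 g/mol.
345 kg = 345000 g.
n(S) = 345000 / 32.06 = 10760 mol.
Step 1 gives a 1:1 ratio of S to FeS, so n(FeS) = 10760 mol.
In step 2 the FeS:FeCl2 ratio is 1:1, so n(FeCl2) = 10760 mol.
Mass of FeCl2 = 10760 × 126.75 = 1.364 × 10^6 g = 1360 kg.

1360 kg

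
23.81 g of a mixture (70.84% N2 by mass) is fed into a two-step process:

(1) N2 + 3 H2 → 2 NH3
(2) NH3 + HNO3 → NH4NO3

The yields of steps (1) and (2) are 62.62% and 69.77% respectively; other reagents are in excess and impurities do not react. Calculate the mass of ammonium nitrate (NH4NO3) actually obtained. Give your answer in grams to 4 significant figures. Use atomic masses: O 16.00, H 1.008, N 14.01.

Pure N2 = 23.81 × 0.7084 = 16.867 g.
M(N2) = 2(14.01) = 28.02 g/mol.
M(NH4NO3) = 2(14.01) + 4(1.008) + 3(16.00) = 80.052 g/mol.
n(N2) = 16.867 / 28.02 = 0.60196 mol.
Step 1 (N2:NH3 = 1:2): theoretical n(NH3) = 1.2039 mol; at 62.62% yield, n(NH3) = 0.75390 mol.
Step 2 (NH3:NH4NO3 = 1:1): theoretical n(NH4NO3) = 0.75390 mol, so theoretical mass = 0.75390 × 80.052 = 60.351 g.
At 69.77% yield, actual mass of NH4NO3 = 60.351 × 0.6977 = 42.107 g.

42.11 g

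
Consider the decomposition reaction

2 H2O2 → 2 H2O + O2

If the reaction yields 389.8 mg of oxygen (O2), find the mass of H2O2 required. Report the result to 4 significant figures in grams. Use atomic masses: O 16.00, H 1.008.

0.8287 g

M(O2) = 2(16.00) = 32.00 g/mol.
M(H2O2) = 2(1.008) + 2(16.00) = 34.016 g/mol.
Convert: 389.8 mg = 0.38980 g.
n(O2) = 0.38980 g / 32.00 g/mol = 0.012181 mol.
From the equation the O2:H2O2 mole ratio is 1:2, so n(H2O2) = 0.012181 × 2/1 = 0.024363 mol.
Mass of H2O2 = 0.024363 mol × 34.016 g/mol = 0.82871 g.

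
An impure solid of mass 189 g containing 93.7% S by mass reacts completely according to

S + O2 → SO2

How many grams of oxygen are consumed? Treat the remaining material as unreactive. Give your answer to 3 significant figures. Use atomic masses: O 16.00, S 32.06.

177 g

Mass of pure S = 189 g × 0.937 = 177.1 g.
M(S) = 32.06 g/mol.
M(O2) = 2(16.00) = 32.00 g/mol.
n(S) = 177.1 g / 32.06 g/mol = 5.524 mol.
From the equation the S:O2 mole ratio is 1:1, so n(O2) = 5.524 × 1/1 = 5.524 mol.
Mass of O2 = 5.524 mol × 32.00 g/mol = 176.8 g.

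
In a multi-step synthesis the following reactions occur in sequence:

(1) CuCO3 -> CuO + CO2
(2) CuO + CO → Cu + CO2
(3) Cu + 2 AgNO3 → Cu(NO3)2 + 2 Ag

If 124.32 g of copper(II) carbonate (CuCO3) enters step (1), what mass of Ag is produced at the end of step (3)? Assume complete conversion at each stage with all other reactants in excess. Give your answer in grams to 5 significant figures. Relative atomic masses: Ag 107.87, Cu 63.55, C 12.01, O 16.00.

M(CuCO3) = 63.55 + 12.01 + 3(16.00) = 123.56 g/mol.
M(Ag) = 107.87 g/mol.
n(CuCO3) = 124.32 / 123.56 = 1.00615 mol.
Reaction (1): CuCO3→CuO ratio 1:1 ⇒ n(CuO) = 1.00615 mol.
Reaction (2): CuO→Cu ratio 1:1 ⇒ n(Cu) = 1.00615 mol.
Reaction (3): Cu→Ag ratio 1:2 ⇒ n(Ag) = 2.01230 mol.
Mass of Ag = 2.01230 × 107.87 = 217.067 g.

217.07 g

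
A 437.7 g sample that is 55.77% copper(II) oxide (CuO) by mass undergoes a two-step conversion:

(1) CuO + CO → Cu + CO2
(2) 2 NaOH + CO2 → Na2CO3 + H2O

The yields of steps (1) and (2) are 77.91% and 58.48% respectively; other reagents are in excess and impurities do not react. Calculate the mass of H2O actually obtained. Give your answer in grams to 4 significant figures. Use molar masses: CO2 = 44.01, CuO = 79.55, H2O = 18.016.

Pure CuO = 437.7 × 0.5577 = 244.11 g.
n(CuO) = 244.11 / 79.55 = 3.0686 mol.
Step 1 (CuO:CO2 = 1:1): theoretical n(CO2) = 3.0686 mol; at 77.91% yield, n(CO2) = 2.3907 mol.
Step 2 (CO2:H2O = 1:1): theoretical n(H2O) = 2.3907 mol, so theoretical mass = 2.3907 × 18.016 = 43.071 g.
At 58.48% yield, actual mass of H2O = 43.071 × 0.5848 = 25.188 g.

25.19 g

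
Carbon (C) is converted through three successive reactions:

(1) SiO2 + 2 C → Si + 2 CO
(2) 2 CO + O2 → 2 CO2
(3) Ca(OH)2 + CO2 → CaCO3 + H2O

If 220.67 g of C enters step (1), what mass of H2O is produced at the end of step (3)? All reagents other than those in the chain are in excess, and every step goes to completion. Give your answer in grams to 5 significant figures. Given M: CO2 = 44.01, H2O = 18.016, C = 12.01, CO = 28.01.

n(C) = 220.67 / 12.01 = 18.3739 mol.
Reaction (1): C→CO ratio 2:2 ⇒ n(CO) = 18.3739 mol.
Reaction (2): CO→CO2 ratio 2:2 ⇒ n(CO2) = 18.3739 mol.
Reaction (3): CO2→H2O ratio 1:1 ⇒ n(H2O) = 18.3739 mol.
Mass of H2O = 18.3739 × 18.016 = 331.023 g.

331.02 g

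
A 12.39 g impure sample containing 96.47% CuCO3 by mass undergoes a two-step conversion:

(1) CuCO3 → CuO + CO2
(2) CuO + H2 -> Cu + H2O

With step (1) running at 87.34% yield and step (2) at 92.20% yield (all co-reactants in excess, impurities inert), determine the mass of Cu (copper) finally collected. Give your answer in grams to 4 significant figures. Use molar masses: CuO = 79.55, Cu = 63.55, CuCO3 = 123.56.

Pure CuCO3 = 12.39 × 0.9647 = 11.953 g.
n(CuCO3) = 11.953 / 123.56 = 0.096735 mol.
Step 1 (CuCO3:CuO = 1:1): theoretical n(CuO) = 0.096735 mol; at 87.34% yield, n(CuO) = 0.084489 mol.
Step 2 (CuO:Cu = 1:1): theoretical n(Cu) = 0.084489 mol, so theoretical mass = 0.084489 × 63.55 = 5.3693 g.
At 92.20% yield, actual mass of Cu = 5.3693 × 0.9220 = 4.9505 g.

4.950 g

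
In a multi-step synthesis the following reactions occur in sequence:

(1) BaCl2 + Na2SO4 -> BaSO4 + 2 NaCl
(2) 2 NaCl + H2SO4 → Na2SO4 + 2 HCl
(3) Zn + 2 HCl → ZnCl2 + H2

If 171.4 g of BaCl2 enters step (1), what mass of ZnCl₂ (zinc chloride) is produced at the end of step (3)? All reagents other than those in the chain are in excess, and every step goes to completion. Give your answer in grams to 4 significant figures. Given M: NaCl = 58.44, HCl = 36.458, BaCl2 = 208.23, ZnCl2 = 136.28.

n(BaCl2) = 171.4 / 208.23 = 0.82313 mol.
Reaction (1): BaCl2→NaCl ratio 1:2 ⇒ n(NaCl) = 1.6463 mol.
Reaction (2): NaCl→HCl ratio 2:2 ⇒ n(HCl) = 1.6463 mol.
Reaction (3): HCl→ZnCl2 ratio 2:1 ⇒ n(ZnCl2) = 0.82313 mol.
Mass of ZnCl2 = 0.82313 × 136.28 = 112.18 g.

112.2 g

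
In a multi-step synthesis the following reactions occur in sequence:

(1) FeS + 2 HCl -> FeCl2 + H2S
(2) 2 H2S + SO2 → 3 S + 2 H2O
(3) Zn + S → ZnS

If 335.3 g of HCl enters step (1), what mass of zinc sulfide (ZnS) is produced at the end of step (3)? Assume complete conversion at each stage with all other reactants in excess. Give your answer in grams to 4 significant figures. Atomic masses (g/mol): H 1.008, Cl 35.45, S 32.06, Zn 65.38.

672.1 g

M(HCl) = 1.008 + 35.45 = 36.458 g/mol.
M(ZnS) = 65.38 + 32.06 = 97.44 g/mol.
n(HCl) = 335.3 / 36.458 = 9.1969 mol.
Reaction (1): HCl→H2S ratio 2:1 ⇒ n(H2S) = 4.5984 mol.
Reaction (2): H2S→S ratio 2:3 ⇒ n(S) = 6.8977 mol.
Reaction (3): S→ZnS ratio 1:1 ⇒ n(ZnS) = 6.8977 mol.
Mass of ZnS = 6.8977 × 97.44 = 672.11 g.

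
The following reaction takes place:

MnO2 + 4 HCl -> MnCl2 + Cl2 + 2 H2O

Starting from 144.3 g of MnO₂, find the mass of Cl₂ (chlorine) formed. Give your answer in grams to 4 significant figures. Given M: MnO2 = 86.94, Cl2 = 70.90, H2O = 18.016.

117.7 g

n(MnO2) = 144.30 g / 86.94 g/mol = 1.6598 mol.
From the equation the MnO2:Cl2 mole ratio is 1:1, so n(Cl2) = 1.6598 × 1/1 = 1.6598 mol.
Mass of Cl2 = 1.6598 mol × 70.90 g/mol = 117.68 g.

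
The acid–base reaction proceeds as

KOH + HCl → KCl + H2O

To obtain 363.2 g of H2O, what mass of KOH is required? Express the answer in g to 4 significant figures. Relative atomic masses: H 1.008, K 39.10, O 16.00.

1131 g

M(H2O) = 2(1.008) + 16.00 = 18.016 g/mol.
M(KOH) = 39.10 + 16.00 + 1.008 = 56.108 g/mol.
n(H2O) = 363.20 g / 18.016 g/mol = 20.160 mol.
From the equation the H2O:KOH mole ratio is 1:1, so n(KOH) = 20.160 × 1/1 = 20.160 mol.
Mass of KOH = 20.160 mol × 56.108 g/mol = 1131.1 g.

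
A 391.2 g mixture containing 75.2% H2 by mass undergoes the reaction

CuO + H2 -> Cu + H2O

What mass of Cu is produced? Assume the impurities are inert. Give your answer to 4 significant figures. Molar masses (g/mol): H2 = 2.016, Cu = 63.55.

9273 g

Mass of pure H2 = 391.2 g × 0.752 = 294.18 g.
n(H2) = 294.18 g / 2.016 g/mol = 145.92 mol.
From the equation the H2:Cu mole ratio is 1:1, so n(Cu) = 145.92 × 1/1 = 145.92 mol.
Mass of Cu = 145.92 mol × 63.55 g/mol = 9273.5 g.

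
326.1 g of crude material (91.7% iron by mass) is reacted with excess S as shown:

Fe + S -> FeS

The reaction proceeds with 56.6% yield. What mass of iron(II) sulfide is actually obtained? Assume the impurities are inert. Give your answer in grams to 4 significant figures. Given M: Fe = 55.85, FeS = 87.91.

266.4 g

Pure Fe available = 326.1 g × 0.917 = 299.03 g.
n(Fe) = 299.03 g / 55.85 g/mol = 5.3542 mol.
From the equation the Fe:FeS mole ratio is 1:1, so n(FeS) = 5.3542 × 1/1 = 5.3542 mol.
Mass of FeS = 5.3542 mol × 87.91 g/mol = 470.69 g.
Actual mass collected = 470.69 g × 0.566 = 266.41 g.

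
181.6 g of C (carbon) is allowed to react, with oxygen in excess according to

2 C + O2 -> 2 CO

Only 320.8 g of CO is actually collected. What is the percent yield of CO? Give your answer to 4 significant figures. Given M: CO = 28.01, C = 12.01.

n(C) = 181.60 g / 12.01 g/mol = 15.121 mol.
From the equation the C:CO mole ratio is 2:2, so n(CO) = 15.121 × 2/2 = 15.121 mol.
Mass of CO = 15.121 mol × 28.01 g/mol = 423.53 g.
This is the theoretical yield. Percent yield = 320.8 g / 423.53 g × 100% = 75.744%.

75.74 %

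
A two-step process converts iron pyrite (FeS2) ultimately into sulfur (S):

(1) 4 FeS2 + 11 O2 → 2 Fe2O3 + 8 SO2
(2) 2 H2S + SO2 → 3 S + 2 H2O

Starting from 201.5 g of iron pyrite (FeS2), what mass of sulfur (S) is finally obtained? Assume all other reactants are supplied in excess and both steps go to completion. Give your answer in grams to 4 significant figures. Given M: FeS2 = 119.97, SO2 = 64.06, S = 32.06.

n(FeS2) = 201.50 / 119.97 = 1.6796 mol.
Step 1 gives a 4:8 ratio of FeS2 to SO2, so n(SO2) = 3.3592 mol.
In step 2 the SO2:S ratio is 1:3, so n(S) = 10.078 mol.
Mass of S = 10.078 × 32.06 = 323.09 g.

323.1 g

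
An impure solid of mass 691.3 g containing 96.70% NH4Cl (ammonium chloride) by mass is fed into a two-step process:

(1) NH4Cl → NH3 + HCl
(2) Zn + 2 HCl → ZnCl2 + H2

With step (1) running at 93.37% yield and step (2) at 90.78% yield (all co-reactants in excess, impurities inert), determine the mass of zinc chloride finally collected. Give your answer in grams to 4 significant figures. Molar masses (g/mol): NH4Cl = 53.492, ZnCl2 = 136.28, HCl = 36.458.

Pure NH4Cl = 691.3 × 0.9670 = 668.49 g.
n(NH4Cl) = 668.49 / 53.492 = 12.497 mol.
Step 1 (NH4Cl:HCl = 1:1): theoretical n(HCl) = 12.497 mol; at 93.37% yield, n(HCl) = 11.668 mol.
Step 2 (HCl:ZnCl2 = 2:1): theoretical n(ZnCl2) = 5.8342 mol, so theoretical mass = 5.8342 × 136.28 = 795.09 g.
At 90.78% yield, actual mass of ZnCl2 = 795.09 × 0.9078 = 721.78 g.

721.8 g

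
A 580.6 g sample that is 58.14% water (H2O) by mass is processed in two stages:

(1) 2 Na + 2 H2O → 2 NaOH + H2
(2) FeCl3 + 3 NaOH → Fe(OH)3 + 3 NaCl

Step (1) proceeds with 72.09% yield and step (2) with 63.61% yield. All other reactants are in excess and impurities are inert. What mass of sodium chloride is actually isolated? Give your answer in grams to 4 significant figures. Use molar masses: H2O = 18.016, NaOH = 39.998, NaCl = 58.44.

502.1 g

Pure H2O = 580.6 × 0.5814 = 337.56 g.
n(H2O) = 337.56 / 18.016 = 18.737 mol.
Step 1 (H2O:NaOH = 2:2): theoretical n(NaOH) = 18.737 mol; at 72.09% yield, n(NaOH) = 13.507 mol.
Step 2 (NaOH:NaCl = 3:3): theoretical n(NaCl) = 13.507 mol, so theoretical mass = 13.507 × 58.44 = 789.37 g.
At 63.61% yield, actual mass of NaCl = 789.37 × 0.6361 = 502.12 g.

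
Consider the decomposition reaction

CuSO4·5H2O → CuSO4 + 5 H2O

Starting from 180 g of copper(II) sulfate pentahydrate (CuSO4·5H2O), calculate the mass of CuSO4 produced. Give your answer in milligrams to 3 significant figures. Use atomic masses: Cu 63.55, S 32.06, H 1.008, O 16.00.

115000 mg

M(CuSO4·5H2O) = 63.55 + 32.06 + 9(16.00) + 10(1.008) = 249.69 g/mol.
M(CuSO4) = 63.55 + 32.06 + 4(16.00) = 159.61 g/mol.
n(CuSO4·5H2O) = 180.0 g / 249.69 g/mol = 0.7209 mol.
From the equation the CuSO4·5H2O:CuSO4 mole ratio is 1:1, so n(CuSO4) = 0.7209 × 1/1 = 0.7209 mol.
Mass of CuSO4 = 0.7209 mol × 159.61 g/mol = 115.1 g.
Converting to mg: 115.1 g = 115000 mg.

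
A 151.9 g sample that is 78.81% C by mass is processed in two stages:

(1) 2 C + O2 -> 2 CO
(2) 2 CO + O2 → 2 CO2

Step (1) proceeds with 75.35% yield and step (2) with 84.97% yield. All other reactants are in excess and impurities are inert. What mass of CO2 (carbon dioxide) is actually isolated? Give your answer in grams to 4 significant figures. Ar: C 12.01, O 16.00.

280.9 g

Pure C = 151.9 × 0.7881 = 119.71 g.
M(C) = 12.01 g/mol.
M(CO2) = 12.01 + 2(16.00) = 44.01 g/mol.
n(C) = 119.71 / 12.01 = 9.9677 mol.
Step 1 (C:CO = 2:2): theoretical n(CO) = 9.9677 mol; at 75.35% yield, n(CO) = 7.5107 mol.
Step 2 (CO:CO2 = 2:2): theoretical n(CO2) = 7.5107 mol, so theoretical mass = 7.5107 × 44.01 = 330.55 g.
At 84.97% yield, actual mass of CO2 = 330.55 × 0.8497 = 280.86 g.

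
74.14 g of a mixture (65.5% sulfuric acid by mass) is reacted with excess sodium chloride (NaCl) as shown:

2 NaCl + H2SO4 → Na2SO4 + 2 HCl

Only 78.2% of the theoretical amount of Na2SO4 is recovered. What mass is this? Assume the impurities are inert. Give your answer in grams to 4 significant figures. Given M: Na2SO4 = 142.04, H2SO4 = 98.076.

Pure H2SO4 available = 74.14 g × 0.655 = 48.562 g.
n(H2SO4) = 48.562 g / 98.076 g/mol = 0.49514 mol.
From the equation the H2SO4:Na2SO4 mole ratio is 1:1, so n(Na2SO4) = 0.49514 × 1/1 = 0.49514 mol.
Mass of Na2SO4 = 0.49514 mol × 142.04 g/mol = 70.330 g.
Actual mass collected = 70.330 g × 0.782 = 54.998 g.

55.00 g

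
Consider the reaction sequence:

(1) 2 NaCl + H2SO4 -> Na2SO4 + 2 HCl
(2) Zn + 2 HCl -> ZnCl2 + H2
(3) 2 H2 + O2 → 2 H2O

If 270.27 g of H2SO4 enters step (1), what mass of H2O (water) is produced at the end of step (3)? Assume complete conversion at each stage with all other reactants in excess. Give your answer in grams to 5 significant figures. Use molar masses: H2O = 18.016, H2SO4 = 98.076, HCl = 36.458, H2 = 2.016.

n(H2SO4) = 270.27 / 98.076 = 2.75572 mol.
Reaction (1): H2SO4→HCl ratio 1:2 ⇒ n(HCl) = 5.51144 mol.
Reaction (2): HCl→H2 ratio 2:1 ⇒ n(H2) = 2.75572 mol.
Reaction (3): H2→H2O ratio 2:2 ⇒ n(H2O) = 2.75572 mol.
Mass of H2O = 2.75572 × 18.016 = 49.6471 g.

49.647 g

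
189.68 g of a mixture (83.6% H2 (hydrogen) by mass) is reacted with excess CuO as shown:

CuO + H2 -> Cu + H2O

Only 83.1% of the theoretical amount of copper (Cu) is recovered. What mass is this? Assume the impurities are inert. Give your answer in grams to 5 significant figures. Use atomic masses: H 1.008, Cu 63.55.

Pure H2 available = 189.68 g × 0.836 = 158.572 g.
M(H2) = 2(1.008) = 2.016 g/mol.
M(Cu) = 63.55 g/mol.
n(H2) = 158.572 g / 2.016 g/mol = 78.6570 mol.
From the equation the H2:Cu mole ratio is 1:1, so n(Cu) = 78.6570 × 1/1 = 78.6570 mol.
Mass of Cu = 78.6570 mol × 63.55 g/mol = 4998.65 g.
Actual mass collected = 4998.65 g × 0.831 = 4153.88 g.

4153.9 g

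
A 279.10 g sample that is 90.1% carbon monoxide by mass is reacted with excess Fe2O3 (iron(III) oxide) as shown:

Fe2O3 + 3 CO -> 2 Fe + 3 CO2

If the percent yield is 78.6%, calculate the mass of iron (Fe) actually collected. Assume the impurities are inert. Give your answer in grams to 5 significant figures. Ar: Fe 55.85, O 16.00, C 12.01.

262.74 g

Pure CO available = 279.10 g × 0.901 = 251.469 g.
M(CO) = 12.01 + 16.00 = 28.01 g/mol.
M(Fe) = 55.85 g/mol.
n(CO) = 251.469 g / 28.01 g/mol = 8.97783 mol.
From the equation the CO:Fe mole ratio is 3:2, so n(Fe) = 8.97783 × 2/3 = 5.98522 mol.
Mass of Fe = 5.98522 mol × 55.85 g/mol = 334.275 g.
Actual mass collected = 334.275 g × 0.786 = 262.740 g.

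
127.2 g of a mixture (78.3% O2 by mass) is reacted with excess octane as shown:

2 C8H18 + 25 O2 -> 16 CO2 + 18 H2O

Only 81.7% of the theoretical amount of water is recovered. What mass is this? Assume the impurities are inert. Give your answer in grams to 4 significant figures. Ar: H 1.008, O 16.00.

Pure O2 available = 127.2 g × 0.783 = 99.598 g.
M(O2) = 2(16.00) = 32.00 g/mol.
M(H2O) = 2(1.008) + 16.00 = 18.016 g/mol.
n(O2) = 99.598 g / 32.00 g/mol = 3.1124 mol.
From the equation the O2:H2O mole ratio is 25:18, so n(H2O) = 3.1124 × 18/25 = 2.2409 mol.
Mass of H2O = 2.2409 mol × 18.016 g/mol = 40.373 g.
Actual mass collected = 40.373 g × 0.817 = 32.985 g.

32.98 g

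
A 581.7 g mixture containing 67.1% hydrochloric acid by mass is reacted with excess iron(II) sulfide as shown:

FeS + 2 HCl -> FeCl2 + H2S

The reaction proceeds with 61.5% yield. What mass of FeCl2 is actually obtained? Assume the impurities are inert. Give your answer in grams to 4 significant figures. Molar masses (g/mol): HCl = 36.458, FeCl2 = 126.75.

Pure HCl available = 581.7 g × 0.671 = 390.32 g.
n(HCl) = 390.32 g / 36.458 g/mol = 10.706 mol.
From the equation the HCl:FeCl2 mole ratio is 2:1, so n(FeCl2) = 10.706 × 1/2 = 5.3530 mol.
Mass of FeCl2 = 5.3530 mol × 126.75 g/mol = 678.50 g.
Actual mass collected = 678.50 g × 0.615 = 417.27 g.

417.3 g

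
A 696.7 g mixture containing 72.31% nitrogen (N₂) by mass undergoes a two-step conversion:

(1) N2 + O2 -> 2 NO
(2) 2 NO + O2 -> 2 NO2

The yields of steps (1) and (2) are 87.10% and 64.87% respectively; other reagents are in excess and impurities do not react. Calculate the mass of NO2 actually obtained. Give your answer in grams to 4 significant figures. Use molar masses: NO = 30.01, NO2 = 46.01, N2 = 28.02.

934.8 g

Pure N2 = 696.7 × 0.7231 = 503.78 g.
n(N2) = 503.78 / 28.02 = 17.979 mol.
Step 1 (N2:NO = 1:2): theoretical n(NO) = 35.959 mol; at 87.10% yield, n(NO) = 31.320 mol.
Step 2 (NO:NO2 = 2:2): theoretical n(NO2) = 31.320 mol, so theoretical mass = 31.320 × 46.01 = 1441.0 g.
At 64.87% yield, actual mass of NO2 = 1441.0 × 0.6487 = 934.80 g.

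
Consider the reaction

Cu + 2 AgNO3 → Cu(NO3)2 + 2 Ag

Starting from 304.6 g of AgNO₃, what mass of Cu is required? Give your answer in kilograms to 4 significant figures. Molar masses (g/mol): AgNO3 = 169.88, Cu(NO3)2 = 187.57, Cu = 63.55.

n(AgNO3) = 304.60 g / 169.88 g/mol = 1.7930 mol.
From the equation the AgNO3:Cu mole ratio is 2:1, so n(Cu) = 1.7930 × 1/2 = 0.89652 mol.
Mass of Cu = 0.89652 mol × 63.55 g/mol = 56.974 g.
Converting to kg: 56.974 g = 0.05697 kg.

0.05697 kg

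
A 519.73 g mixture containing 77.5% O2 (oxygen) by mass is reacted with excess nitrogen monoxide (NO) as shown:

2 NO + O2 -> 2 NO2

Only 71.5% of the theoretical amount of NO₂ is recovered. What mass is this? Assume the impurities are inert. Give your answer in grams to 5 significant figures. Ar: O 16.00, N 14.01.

Pure O2 available = 519.73 g × 0.775 = 402.791 g.
M(O2) = 2(16.00) = 32.00 g/mol.
M(NO2) = 14.01 + 2(16.00) = 46.01 g/mol.
n(O2) = 402.791 g / 32.00 g/mol = 12.5872 mol.
From the equation the O2:NO2 mole ratio is 1:2, so n(NO2) = 12.5872 × 2/1 = 25.1744 mol.
Mass of NO2 = 25.1744 mol × 46.01 g/mol = 1158.28 g.
Actual mass collected = 1158.28 g × 0.715 = 828.167 g.

828.17 g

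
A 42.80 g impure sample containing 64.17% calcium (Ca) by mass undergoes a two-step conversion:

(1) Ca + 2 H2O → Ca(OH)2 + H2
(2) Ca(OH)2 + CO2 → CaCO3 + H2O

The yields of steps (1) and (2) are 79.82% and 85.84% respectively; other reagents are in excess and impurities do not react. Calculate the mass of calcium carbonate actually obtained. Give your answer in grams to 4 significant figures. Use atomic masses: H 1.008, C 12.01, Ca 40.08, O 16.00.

46.99 g

Pure Ca = 42.80 × 0.6417 = 27.465 g.
M(Ca) = 40.08 g/mol.
M(CaCO3) = 40.08 + 12.01 + 3(16.00) = 100.09 g/mol.
n(Ca) = 27.465 / 40.08 = 0.68525 mol.
Step 1 (Ca:Ca(OH)2 = 1:1): theoretical n(Ca(OH)2) = 0.68525 mol; at 79.82% yield, n(Ca(OH)2) = 0.54697 mol.
Step 2 (Ca(OH)2:CaCO3 = 1:1): theoretical n(CaCO3) = 0.54697 mol, so theoretical mass = 0.54697 × 100.09 = 54.746 g.
At 85.84% yield, actual mass of CaCO3 = 54.746 × 0.8584 = 46.994 g.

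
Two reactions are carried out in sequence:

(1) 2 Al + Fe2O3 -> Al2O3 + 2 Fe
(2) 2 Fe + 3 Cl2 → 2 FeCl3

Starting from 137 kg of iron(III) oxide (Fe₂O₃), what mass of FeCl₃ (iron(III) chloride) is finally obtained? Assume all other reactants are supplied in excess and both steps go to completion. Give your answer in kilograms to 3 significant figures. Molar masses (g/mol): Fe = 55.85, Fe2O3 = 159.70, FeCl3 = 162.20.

278 kg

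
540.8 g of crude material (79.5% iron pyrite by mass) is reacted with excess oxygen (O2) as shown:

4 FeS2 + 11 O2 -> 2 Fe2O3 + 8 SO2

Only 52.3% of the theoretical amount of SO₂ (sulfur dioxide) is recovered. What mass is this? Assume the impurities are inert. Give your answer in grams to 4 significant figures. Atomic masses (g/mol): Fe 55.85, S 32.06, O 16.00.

240.1 g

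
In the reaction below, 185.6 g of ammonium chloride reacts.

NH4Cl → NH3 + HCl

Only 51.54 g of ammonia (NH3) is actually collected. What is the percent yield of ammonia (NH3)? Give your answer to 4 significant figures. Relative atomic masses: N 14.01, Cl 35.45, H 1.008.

M(NH4Cl) = 14.01 + 4(1.008) + 35.45 = 53.492 g/mol.
M(NH3) = 14.01 + 3(1.008) = 17.034 g/mol.
n(NH4Cl) = 185.60 g / 53.492 g/mol = 3.4697 mol.
From the equation the NH4Cl:NH3 mole ratio is 1:1, so n(NH3) = 3.4697 × 1/1 = 3.4697 mol.
Mass of NH3 = 3.4697 mol × 17.034 g/mol = 59.102 g.
This is the theoretical yield. Percent yield = 51.54 g / 59.102 g × 100% = 87.204%.

87.20 %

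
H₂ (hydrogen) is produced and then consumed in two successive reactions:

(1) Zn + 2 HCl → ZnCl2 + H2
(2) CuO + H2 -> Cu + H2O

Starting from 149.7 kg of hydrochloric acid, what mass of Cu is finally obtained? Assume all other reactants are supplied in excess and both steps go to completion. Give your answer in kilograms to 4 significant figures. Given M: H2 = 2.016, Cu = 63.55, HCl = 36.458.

149.7 kg = 149700 g.
n(HCl) = 149700 / 36.458 = 4106.1 mol.
Step 1 gives a 2:1 ratio of HCl to H2, so n(H2) = 2053.0 mol.
In step 2 the H2:Cu ratio is 1:1, so n(Cu) = 2053.0 mol.
Mass of Cu = 2053.0 × 63.55 = 130470 g = 130.5 kg.

130.5 kg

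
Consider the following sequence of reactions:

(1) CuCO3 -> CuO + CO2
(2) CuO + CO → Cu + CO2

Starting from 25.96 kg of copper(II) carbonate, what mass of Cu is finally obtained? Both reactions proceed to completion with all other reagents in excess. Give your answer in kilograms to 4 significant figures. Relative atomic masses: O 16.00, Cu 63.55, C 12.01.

13.35 kg

M(CuCO3) = 63.55 + 12.01 + 3(16.00) = 123.56 g/mol.
M(Cu) = 63.55 g/mol.
25.96 kg = 25960 g.
n(CuCO3) = 25960 / 123.56 = 210.10 mol.
Step 1 gives a 1:1 ratio of CuCO3 to CuO, so n(CuO) = 210.10 mol.
In step 2 the CuO:Cu ratio is 1:1, so n(Cu) = 210.10 mol.
Mass of Cu = 210.10 × 63.55 = 13352 g = 13.35 kg.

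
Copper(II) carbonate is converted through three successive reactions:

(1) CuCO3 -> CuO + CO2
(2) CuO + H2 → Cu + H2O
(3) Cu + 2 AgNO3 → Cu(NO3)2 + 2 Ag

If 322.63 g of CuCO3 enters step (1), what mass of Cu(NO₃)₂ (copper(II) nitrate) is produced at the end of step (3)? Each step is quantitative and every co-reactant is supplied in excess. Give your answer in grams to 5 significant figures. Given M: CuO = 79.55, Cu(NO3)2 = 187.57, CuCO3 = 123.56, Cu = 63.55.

489.77 g

n(CuCO3) = 322.63 / 123.56 = 2.61112 mol.
Reaction (1): CuCO3→CuO ratio 1:1 ⇒ n(CuO) = 2.61112 mol.
Reaction (2): CuO→Cu ratio 1:1 ⇒ n(Cu) = 2.61112 mol.
Reaction (3): Cu→Cu(NO3)2 ratio 1:1 ⇒ n(Cu(NO3)2) = 2.61112 mol.
Mass of Cu(NO3)2 = 2.61112 × 187.57 = 489.768 g.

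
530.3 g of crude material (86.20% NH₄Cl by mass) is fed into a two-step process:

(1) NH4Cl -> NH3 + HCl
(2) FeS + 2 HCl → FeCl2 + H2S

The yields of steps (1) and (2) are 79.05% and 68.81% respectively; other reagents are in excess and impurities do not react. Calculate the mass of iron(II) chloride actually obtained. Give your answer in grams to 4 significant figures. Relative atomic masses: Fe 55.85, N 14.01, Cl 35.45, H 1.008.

294.6 g

Pure NH4Cl = 530.3 × 0.8620 = 457.12 g.
M(NH4Cl) = 14.01 + 4(1.008) + 35.45 = 53.492 g/mol.
M(FeCl2) = 55.85 + 2(35.45) = 126.75 g/mol.
n(NH4Cl) = 457.12 / 53.492 = 8.5456 mol.
Step 1 (NH4Cl:HCl = 1:1): theoretical n(HCl) = 8.5456 mol; at 79.05% yield, n(HCl) = 6.7553 mol.
Step 2 (HCl:FeCl2 = 2:1): theoretical n(FeCl2) = 3.3776 mol, so theoretical mass = 3.3776 × 126.75 = 428.11 g.
At 68.81% yield, actual mass of FeCl2 = 428.11 × 0.6881 = 294.59 g.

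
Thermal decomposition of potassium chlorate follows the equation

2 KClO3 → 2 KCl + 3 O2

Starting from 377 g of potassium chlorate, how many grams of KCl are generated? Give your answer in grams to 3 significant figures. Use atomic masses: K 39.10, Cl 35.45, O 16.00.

M(KClO3) = 39.10 + 35.45 + 3(16.00) = 122.55 g/mol.
M(KCl) = 39.10 + 35.45 = 74.55 g/mol.
n(KClO3) = 377.0 g / 122.55 g/mol = 3.076 mol.
From the equation the KClO3:KCl mole ratio is 2:2, so n(KCl) = 3.076 × 2/2 = 3.076 mol.
Mass of KCl = 3.076 mol × 74.55 g/mol = 229.3 g.

229 g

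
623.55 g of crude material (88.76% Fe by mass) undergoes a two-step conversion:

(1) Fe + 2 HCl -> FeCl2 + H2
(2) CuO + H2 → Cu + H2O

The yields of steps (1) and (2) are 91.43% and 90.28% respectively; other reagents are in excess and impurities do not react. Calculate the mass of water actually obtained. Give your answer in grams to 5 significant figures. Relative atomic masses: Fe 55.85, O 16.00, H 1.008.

147.37 g

Pure Fe = 623.55 × 0.8876 = 553.463 g.
M(Fe) = 55.85 g/mol.
M(H2O) = 2(1.008) + 16.00 = 18.016 g/mol.
n(Fe) = 553.463 / 55.85 = 9.90981 mol.
Step 1 (Fe:H2 = 1:1): theoretical n(H2) = 9.90981 mol; at 91.43% yield, n(H2) = 9.06054 mol.
Step 2 (H2:H2O = 1:1): theoretical n(H2O) = 9.06054 mol, so theoretical mass = 9.06054 × 18.016 = 163.235 g.
At 90.28% yield, actual mass of H2O = 163.235 × 0.9028 = 147.368 g.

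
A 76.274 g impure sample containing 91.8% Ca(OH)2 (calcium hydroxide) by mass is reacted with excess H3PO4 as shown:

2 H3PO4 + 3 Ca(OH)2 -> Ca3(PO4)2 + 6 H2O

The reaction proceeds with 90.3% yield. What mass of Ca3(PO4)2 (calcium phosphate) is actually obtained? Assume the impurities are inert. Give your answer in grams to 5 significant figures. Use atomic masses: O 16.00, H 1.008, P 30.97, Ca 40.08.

88.228 g

Pure Ca(OH)2 available = 76.274 g × 0.918 = 70.0195 g.
M(Ca(OH)2) = 40.08 + 2(16.00) + 2(1.008) = 74.096 g/mol.
M(Ca3(PO4)2) = 3(40.08) + 2(30.97) + 8(16.00) = 310.18 g/mol.
n(Ca(OH)2) = 70.0195 g / 74.096 g/mol = 0.944984 mol.
From the equation the Ca(OH)2:Ca3(PO4)2 mole ratio is 3:1, so n(Ca3(PO4)2) = 0.944984 × 1/3 = 0.314995 mol.
Mass of Ca3(PO4)2 = 0.314995 mol × 310.18 g/mol = 97.7050 g.
Actual mass collected = 97.7050 g × 0.903 = 88.2277 g.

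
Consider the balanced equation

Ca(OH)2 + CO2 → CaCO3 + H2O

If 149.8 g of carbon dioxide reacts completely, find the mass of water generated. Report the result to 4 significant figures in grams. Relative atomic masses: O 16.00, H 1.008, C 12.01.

M(CO2) = 12.01 + 2(16.00) = 44.01 g/mol.
M(H2O) = 2(1.008) + 16.00 = 18.016 g/mol.
n(CO2) = 149.80 g / 44.01 g/mol = 3.4038 mol.
From the equation the CO2:H2O mole ratio is 1:1, so n(H2O) = 3.4038 × 1/1 = 3.4038 mol.
Mass of H2O = 3.4038 mol × 18.016 g/mol = 61.322 g.

61.32 g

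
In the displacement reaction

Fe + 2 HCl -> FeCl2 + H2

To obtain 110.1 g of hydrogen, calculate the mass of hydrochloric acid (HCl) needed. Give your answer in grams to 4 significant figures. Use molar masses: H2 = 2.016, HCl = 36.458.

n(H2) = 110.10 g / 2.016 g/mol = 54.613 mol.
From the equation the H2:HCl mole ratio is 1:2, so n(HCl) = 54.613 × 2/1 = 109.23 mol.
Mass of HCl = 109.23 mol × 36.458 g/mol = 3982.2 g.

3982 g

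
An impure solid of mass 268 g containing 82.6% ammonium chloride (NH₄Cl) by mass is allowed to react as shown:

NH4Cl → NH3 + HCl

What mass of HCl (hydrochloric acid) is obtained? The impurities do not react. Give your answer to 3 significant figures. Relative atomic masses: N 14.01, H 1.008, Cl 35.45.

151 g

Mass of pure NH4Cl = 268 g × 0.826 = 221.4 g.
M(NH4Cl) = 14.01 + 4(1.008) + 35.45 = 53.492 g/mol.
M(HCl) = 1.008 + 35.45 = 36.458 g/mol.
n(NH4Cl) = 221.4 g / 53.492 g/mol = 4.138 mol.
From the equation the NH4Cl:HCl mole ratio is 1:1, so n(HCl) = 4.138 × 1/1 = 4.138 mol.
Mass of HCl = 4.138 mol × 36.458 g/mol = 150.9 g.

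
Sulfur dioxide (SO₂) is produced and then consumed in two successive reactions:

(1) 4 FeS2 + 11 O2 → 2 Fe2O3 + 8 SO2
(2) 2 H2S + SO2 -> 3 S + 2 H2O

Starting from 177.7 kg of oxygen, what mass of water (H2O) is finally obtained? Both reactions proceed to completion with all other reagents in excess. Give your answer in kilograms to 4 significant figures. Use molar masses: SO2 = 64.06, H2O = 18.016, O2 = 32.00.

177.7 kg = 177700 g.
n(O2) = 177700 / 32.00 = 5553.1 mol.
Step 1 gives a 11:8 ratio of O2 to SO2, so n(SO2) = 4038.6 mol.
In step 2 the SO2:H2O ratio is 1:2, so n(H2O) = 8077.3 mol.
Mass of H2O = 8077.3 × 18.016 = 145520 g = 145.5 kg.

145.5 kg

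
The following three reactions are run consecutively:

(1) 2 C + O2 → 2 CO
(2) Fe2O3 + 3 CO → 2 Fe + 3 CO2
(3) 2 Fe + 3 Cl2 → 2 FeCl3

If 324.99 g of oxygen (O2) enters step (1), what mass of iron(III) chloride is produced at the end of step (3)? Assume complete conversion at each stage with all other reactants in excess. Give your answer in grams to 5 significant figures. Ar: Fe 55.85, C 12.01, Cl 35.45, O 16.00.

2196.4 g

M(O2) = 2(16.00) = 32.00 g/mol.
M(FeCl3) = 55.85 + 3(35.45) = 162.20 g/mol.
n(O2) = 324.99 / 32.00 = 10.1559 mol.
Reaction (1): O2→CO ratio 1:2 ⇒ n(CO) = 20.3119 mol.
Reaction (2): CO→Fe ratio 3:2 ⇒ n(Fe) = 13.5412 mol.
Reaction (3): Fe→FeCl3 ratio 2:2 ⇒ n(FeCl3) = 13.5412 mol.
Mass of FeCl3 = 13.5412 × 162.20 = 2196.39 g.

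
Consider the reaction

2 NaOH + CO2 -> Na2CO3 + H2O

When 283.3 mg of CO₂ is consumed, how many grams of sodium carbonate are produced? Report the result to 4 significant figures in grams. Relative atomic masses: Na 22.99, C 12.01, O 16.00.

0.6823 g

M(CO2) = 12.01 + 2(16.00) = 44.01 g/mol.
M(Na2CO3) = 2(22.99) + 12.01 + 3(16.00) = 105.99 g/mol.
Convert: 283.3 mg = 0.28330 g.
n(CO2) = 0.28330 g / 44.01 g/mol = 0.0064372 mol.
From the equation the CO2:Na2CO3 mole ratio is 1:1, so n(Na2CO3) = 0.0064372 × 1/1 = 0.0064372 mol.
Mass of Na2CO3 = 0.0064372 mol × 105.99 g/mol = 0.68228 g.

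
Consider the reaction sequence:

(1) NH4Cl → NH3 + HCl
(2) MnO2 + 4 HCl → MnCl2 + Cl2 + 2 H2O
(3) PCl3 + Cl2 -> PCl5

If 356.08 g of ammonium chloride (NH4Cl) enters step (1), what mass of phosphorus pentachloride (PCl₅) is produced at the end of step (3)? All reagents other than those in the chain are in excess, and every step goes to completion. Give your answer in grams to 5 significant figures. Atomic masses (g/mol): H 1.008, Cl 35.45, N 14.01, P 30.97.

346.51 g

M(NH4Cl) = 14.01 + 4(1.008) + 35.45 = 53.492 g/mol.
M(PCl5) = 30.97 + 5(35.45) = 208.22 g/mol.
n(NH4Cl) = 356.08 / 53.492 = 6.65670 mol.
Reaction (1): NH4Cl→HCl ratio 1:1 ⇒ n(HCl) = 6.65670 mol.
Reaction (2): HCl→Cl2 ratio 4:1 ⇒ n(Cl2) = 1.66417 mol.
Reaction (3): Cl2→PCl5 ratio 1:1 ⇒ n(PCl5) = 1.66417 mol.
Mass of PCl5 = 1.66417 × 208.22 = 346.514 g.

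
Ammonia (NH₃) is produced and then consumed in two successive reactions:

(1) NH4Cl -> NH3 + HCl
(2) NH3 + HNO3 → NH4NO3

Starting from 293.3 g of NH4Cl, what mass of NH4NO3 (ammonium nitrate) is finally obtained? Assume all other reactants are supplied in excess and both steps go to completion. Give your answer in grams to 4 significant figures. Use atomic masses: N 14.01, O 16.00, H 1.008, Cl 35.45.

M(NH4Cl) = 14.01 + 4(1.008) + 35.45 = 53.492 g/mol.
M(NH4NO3) = 2(14.01) + 4(1.008) + 3(16.00) = 80.052 g/mol.
n(NH4Cl) = 293.30 / 53.492 = 5.4831 mol.
Step 1 gives a 1:1 ratio of NH4Cl to NH3, so n(NH3) = 5.4831 mol.
In step 2 the NH3:NH4NO3 ratio is 1:1, so n(NH4NO3) = 5.4831 mol.
Mass of NH4NO3 = 5.4831 × 80.052 = 438.93 g.

438.9 g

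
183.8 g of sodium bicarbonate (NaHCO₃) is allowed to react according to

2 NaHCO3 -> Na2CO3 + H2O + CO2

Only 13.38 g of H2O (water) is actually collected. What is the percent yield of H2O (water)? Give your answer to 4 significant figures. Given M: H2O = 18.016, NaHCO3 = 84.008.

n(NaHCO3) = 183.80 g / 84.008 g/mol = 2.1879 mol.
From the equation the NaHCO3:H2O mole ratio is 2:1, so n(H2O) = 2.1879 × 1/2 = 1.0939 mol.
Mass of H2O = 1.0939 mol × 18.016 g/mol = 19.708 g.
This is the theoretical yield. Percent yield = 13.38 g / 19.708 g × 100% = 67.890%.

67.89 %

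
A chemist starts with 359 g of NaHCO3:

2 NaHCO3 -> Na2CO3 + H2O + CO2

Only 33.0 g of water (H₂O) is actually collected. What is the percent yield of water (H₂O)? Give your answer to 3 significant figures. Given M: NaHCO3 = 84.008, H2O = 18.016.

n(NaHCO3) = 359.0 g / 84.008 g/mol = 4.273 mol.
From the equation the NaHCO3:H2O mole ratio is 2:1, so n(H2O) = 4.273 × 1/2 = 2.137 mol.
Mass of H2O = 2.137 mol × 18.016 g/mol = 38.49 g.
This is the theoretical yield. Percent yield = 33.0 g / 38.49 g × 100% = 85.73%.

85.7 %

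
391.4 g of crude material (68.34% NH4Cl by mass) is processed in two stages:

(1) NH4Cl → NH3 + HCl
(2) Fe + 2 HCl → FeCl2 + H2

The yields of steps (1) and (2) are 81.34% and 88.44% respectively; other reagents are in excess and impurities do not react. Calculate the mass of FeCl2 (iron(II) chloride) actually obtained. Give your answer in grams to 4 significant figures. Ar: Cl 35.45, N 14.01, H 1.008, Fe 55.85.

Pure NH4Cl = 391.4 × 0.6834 = 267.48 g.
M(NH4Cl) = 14.01 + 4(1.008) + 35.45 = 53.492 g/mol.
M(FeCl2) = 55.85 + 2(35.45) = 126.75 g/mol.
n(NH4Cl) = 267.48 / 53.492 = 5.0004 mol.
Step 1 (NH4Cl:HCl = 1:1): theoretical n(HCl) = 5.0004 mol; at 81.34% yield, n(HCl) = 4.0673 mol.
Step 2 (HCl:FeCl2 = 2:1): theoretical n(FeCl2) = 2.0337 mol, so theoretical mass = 2.0337 × 126.75 = 257.77 g.
At 88.44% yield, actual mass of FeCl2 = 257.77 × 0.8844 = 227.97 g.

228.0 g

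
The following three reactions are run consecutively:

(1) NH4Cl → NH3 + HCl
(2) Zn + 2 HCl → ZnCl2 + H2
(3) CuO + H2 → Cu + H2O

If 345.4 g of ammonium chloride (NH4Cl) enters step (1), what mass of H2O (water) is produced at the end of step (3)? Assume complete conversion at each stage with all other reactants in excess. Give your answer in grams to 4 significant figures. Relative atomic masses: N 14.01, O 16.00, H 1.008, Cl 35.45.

58.17 g

M(NH4Cl) = 14.01 + 4(1.008) + 35.45 = 53.492 g/mol.
M(H2O) = 2(1.008) + 16.00 = 18.016 g/mol.
n(NH4Cl) = 345.4 / 53.492 = 6.4570 mol.
Reaction (1): NH4Cl→HCl ratio 1:1 ⇒ n(HCl) = 6.4570 mol.
Reaction (2): HCl→H2 ratio 2:1 ⇒ n(H2) = 3.2285 mol.
Reaction (3): H2→H2O ratio 1:1 ⇒ n(H2O) = 3.2285 mol.
Mass of H2O = 3.2285 × 18.016 = 58.165 g.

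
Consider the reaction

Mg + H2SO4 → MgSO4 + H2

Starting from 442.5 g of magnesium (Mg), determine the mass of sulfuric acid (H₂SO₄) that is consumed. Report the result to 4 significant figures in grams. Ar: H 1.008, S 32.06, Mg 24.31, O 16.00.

M(Mg) = 24.31 g/mol.
M(H2SO4) = 2(1.008) + 32.06 + 4(16.00) = 98.076 g/mol.
n(Mg) = 442.50 g / 24.31 g/mol = 18.202 mol.
From the equation the Mg:H2SO4 mole ratio is 1:1, so n(H2SO4) = 18.202 × 1/1 = 18.202 mol.
Mass of H2SO4 = 18.202 mol × 98.076 g/mol = 1785.2 g.

1785 g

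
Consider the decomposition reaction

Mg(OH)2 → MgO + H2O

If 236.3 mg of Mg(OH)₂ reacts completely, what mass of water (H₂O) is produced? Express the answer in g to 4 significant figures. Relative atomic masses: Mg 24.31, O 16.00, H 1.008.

M(Mg(OH)2) = 24.31 + 2(16.00) + 2(1.008) = 58.326 g/mol.
M(H2O) = 2(1.008) + 16.00 = 18.016 g/mol.
Convert: 236.3 mg = 0.23630 g.
n(Mg(OH)2) = 0.23630 g / 58.326 g/mol = 0.0040514 mol.
From the equation the Mg(OH)2:H2O mole ratio is 1:1, so n(H2O) = 0.0040514 × 1/1 = 0.0040514 mol.
Mass of H2O = 0.0040514 mol × 18.016 g/mol = 0.072989 g.

0.07299 g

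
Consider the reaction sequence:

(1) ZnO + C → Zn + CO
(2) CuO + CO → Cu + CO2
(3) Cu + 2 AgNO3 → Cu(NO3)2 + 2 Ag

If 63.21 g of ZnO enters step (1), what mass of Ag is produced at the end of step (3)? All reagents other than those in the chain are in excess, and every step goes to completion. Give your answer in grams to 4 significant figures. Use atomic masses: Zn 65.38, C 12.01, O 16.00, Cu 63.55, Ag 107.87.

M(ZnO) = 65.38 + 16.00 = 81.38 g/mol.
M(Ag) = 107.87 g/mol.
n(ZnO) = 63.21 / 81.38 = 0.77673 mol.
Reaction (1): ZnO→CO ratio 1:1 ⇒ n(CO) = 0.77673 mol.
Reaction (2): CO→Cu ratio 1:1 ⇒ n(Cu) = 0.77673 mol.
Reaction (3): Cu→Ag ratio 1:2 ⇒ n(Ag) = 1.5535 mol.
Mass of Ag = 1.5535 × 107.87 = 167.57 g.

167.6 g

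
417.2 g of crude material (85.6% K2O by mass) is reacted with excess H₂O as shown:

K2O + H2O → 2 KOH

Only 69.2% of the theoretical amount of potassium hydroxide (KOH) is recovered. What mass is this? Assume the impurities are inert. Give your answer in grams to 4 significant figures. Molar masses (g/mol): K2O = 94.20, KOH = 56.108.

Pure K2O available = 417.2 g × 0.856 = 357.12 g.
n(K2O) = 357.12 g / 94.20 g/mol = 3.7911 mol.
From the equation the K2O:KOH mole ratio is 1:2, so n(KOH) = 3.7911 × 2/1 = 7.5822 mol.
Mass of KOH = 7.5822 mol × 56.108 g/mol = 425.42 g.
Actual mass collected = 425.42 g × 0.692 = 294.39 g.

294.4 g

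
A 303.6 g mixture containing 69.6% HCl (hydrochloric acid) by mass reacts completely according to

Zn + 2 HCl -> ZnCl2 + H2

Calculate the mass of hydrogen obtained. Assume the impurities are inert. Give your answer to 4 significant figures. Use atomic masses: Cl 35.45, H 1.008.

5.842 g

Mass of pure HCl = 303.6 g × 0.696 = 211.31 g.
M(HCl) = 1.008 + 35.45 = 36.458 g/mol.
M(H2) = 2(1.008) = 2.016 g/mol.
n(HCl) = 211.31 g / 36.458 g/mol = 5.7959 mol.
From the equation the HCl:H2 mole ratio is 2:1, so n(H2) = 5.7959 × 1/2 = 2.8979 mol.
Mass of H2 = 2.8979 mol × 2.016 g/mol = 5.8422 g.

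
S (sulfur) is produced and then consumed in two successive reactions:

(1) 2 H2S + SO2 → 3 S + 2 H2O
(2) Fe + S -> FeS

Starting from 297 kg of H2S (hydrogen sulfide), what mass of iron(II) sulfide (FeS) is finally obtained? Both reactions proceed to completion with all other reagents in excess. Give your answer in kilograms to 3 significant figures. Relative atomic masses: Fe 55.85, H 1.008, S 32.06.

M(H2S) = 2(1.008) + 32.06 = 34.076 g/mol.
M(FeS) = 55.85 + 32.06 = 87.91 g/mol.
297 kg = 297000 g.
n(H2S) = 297000 / 34.076 = 8716 mol.
Step 1 gives a 2:3 ratio of H2S to S, so n(S) = 13070 mol.
In step 2 the S:FeS ratio is 1:1, so n(FeS) = 13070 mol.
Mass of FeS = 13070 × 87.91 = 1.149 × 10^6 g = 1150 kg.

1150 kg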